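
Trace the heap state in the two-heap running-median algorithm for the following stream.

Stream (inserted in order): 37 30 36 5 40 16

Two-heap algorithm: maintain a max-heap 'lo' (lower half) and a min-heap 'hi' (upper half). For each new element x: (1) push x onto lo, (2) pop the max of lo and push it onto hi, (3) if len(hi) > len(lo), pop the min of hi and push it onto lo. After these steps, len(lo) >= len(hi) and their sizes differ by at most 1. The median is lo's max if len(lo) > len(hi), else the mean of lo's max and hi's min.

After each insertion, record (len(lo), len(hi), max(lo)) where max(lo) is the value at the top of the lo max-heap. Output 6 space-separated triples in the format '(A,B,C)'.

Step 1: insert 37 -> lo=[37] hi=[] -> (len(lo)=1, len(hi)=0, max(lo)=37)
Step 2: insert 30 -> lo=[30] hi=[37] -> (len(lo)=1, len(hi)=1, max(lo)=30)
Step 3: insert 36 -> lo=[30, 36] hi=[37] -> (len(lo)=2, len(hi)=1, max(lo)=36)
Step 4: insert 5 -> lo=[5, 30] hi=[36, 37] -> (len(lo)=2, len(hi)=2, max(lo)=30)
Step 5: insert 40 -> lo=[5, 30, 36] hi=[37, 40] -> (len(lo)=3, len(hi)=2, max(lo)=36)
Step 6: insert 16 -> lo=[5, 16, 30] hi=[36, 37, 40] -> (len(lo)=3, len(hi)=3, max(lo)=30)

Answer: (1,0,37) (1,1,30) (2,1,36) (2,2,30) (3,2,36) (3,3,30)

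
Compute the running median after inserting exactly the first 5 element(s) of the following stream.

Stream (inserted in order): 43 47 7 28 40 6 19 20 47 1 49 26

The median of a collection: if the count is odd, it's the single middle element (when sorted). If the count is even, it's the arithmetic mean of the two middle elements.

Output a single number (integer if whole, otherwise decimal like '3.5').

Answer: 40

Derivation:
Step 1: insert 43 -> lo=[43] (size 1, max 43) hi=[] (size 0) -> median=43
Step 2: insert 47 -> lo=[43] (size 1, max 43) hi=[47] (size 1, min 47) -> median=45
Step 3: insert 7 -> lo=[7, 43] (size 2, max 43) hi=[47] (size 1, min 47) -> median=43
Step 4: insert 28 -> lo=[7, 28] (size 2, max 28) hi=[43, 47] (size 2, min 43) -> median=35.5
Step 5: insert 40 -> lo=[7, 28, 40] (size 3, max 40) hi=[43, 47] (size 2, min 43) -> median=40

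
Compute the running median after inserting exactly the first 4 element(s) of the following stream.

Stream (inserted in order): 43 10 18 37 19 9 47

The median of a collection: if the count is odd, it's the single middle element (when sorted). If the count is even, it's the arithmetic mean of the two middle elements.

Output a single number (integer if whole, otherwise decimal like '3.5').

Answer: 27.5

Derivation:
Step 1: insert 43 -> lo=[43] (size 1, max 43) hi=[] (size 0) -> median=43
Step 2: insert 10 -> lo=[10] (size 1, max 10) hi=[43] (size 1, min 43) -> median=26.5
Step 3: insert 18 -> lo=[10, 18] (size 2, max 18) hi=[43] (size 1, min 43) -> median=18
Step 4: insert 37 -> lo=[10, 18] (size 2, max 18) hi=[37, 43] (size 2, min 37) -> median=27.5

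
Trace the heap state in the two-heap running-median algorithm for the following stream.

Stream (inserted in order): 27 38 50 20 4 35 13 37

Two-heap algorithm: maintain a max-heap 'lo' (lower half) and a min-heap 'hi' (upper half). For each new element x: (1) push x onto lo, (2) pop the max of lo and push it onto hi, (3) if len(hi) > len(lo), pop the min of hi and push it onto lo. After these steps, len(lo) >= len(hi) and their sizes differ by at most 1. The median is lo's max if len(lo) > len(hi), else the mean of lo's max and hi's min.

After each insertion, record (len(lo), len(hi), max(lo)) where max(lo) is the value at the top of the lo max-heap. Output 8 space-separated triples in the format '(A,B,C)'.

Answer: (1,0,27) (1,1,27) (2,1,38) (2,2,27) (3,2,27) (3,3,27) (4,3,27) (4,4,27)

Derivation:
Step 1: insert 27 -> lo=[27] hi=[] -> (len(lo)=1, len(hi)=0, max(lo)=27)
Step 2: insert 38 -> lo=[27] hi=[38] -> (len(lo)=1, len(hi)=1, max(lo)=27)
Step 3: insert 50 -> lo=[27, 38] hi=[50] -> (len(lo)=2, len(hi)=1, max(lo)=38)
Step 4: insert 20 -> lo=[20, 27] hi=[38, 50] -> (len(lo)=2, len(hi)=2, max(lo)=27)
Step 5: insert 4 -> lo=[4, 20, 27] hi=[38, 50] -> (len(lo)=3, len(hi)=2, max(lo)=27)
Step 6: insert 35 -> lo=[4, 20, 27] hi=[35, 38, 50] -> (len(lo)=3, len(hi)=3, max(lo)=27)
Step 7: insert 13 -> lo=[4, 13, 20, 27] hi=[35, 38, 50] -> (len(lo)=4, len(hi)=3, max(lo)=27)
Step 8: insert 37 -> lo=[4, 13, 20, 27] hi=[35, 37, 38, 50] -> (len(lo)=4, len(hi)=4, max(lo)=27)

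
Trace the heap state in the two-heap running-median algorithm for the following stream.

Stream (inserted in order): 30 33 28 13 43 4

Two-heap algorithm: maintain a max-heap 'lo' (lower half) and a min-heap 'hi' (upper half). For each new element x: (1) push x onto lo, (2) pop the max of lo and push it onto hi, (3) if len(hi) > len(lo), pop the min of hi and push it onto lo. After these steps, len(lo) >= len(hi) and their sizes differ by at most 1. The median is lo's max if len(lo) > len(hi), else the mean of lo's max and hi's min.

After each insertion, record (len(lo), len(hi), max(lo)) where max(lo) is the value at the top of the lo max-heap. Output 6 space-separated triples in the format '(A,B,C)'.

Step 1: insert 30 -> lo=[30] hi=[] -> (len(lo)=1, len(hi)=0, max(lo)=30)
Step 2: insert 33 -> lo=[30] hi=[33] -> (len(lo)=1, len(hi)=1, max(lo)=30)
Step 3: insert 28 -> lo=[28, 30] hi=[33] -> (len(lo)=2, len(hi)=1, max(lo)=30)
Step 4: insert 13 -> lo=[13, 28] hi=[30, 33] -> (len(lo)=2, len(hi)=2, max(lo)=28)
Step 5: insert 43 -> lo=[13, 28, 30] hi=[33, 43] -> (len(lo)=3, len(hi)=2, max(lo)=30)
Step 6: insert 4 -> lo=[4, 13, 28] hi=[30, 33, 43] -> (len(lo)=3, len(hi)=3, max(lo)=28)

Answer: (1,0,30) (1,1,30) (2,1,30) (2,2,28) (3,2,30) (3,3,28)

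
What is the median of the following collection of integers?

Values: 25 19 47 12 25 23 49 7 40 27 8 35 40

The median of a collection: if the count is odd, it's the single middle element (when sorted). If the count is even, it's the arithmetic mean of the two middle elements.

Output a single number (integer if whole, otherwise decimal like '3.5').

Answer: 25

Derivation:
Step 1: insert 25 -> lo=[25] (size 1, max 25) hi=[] (size 0) -> median=25
Step 2: insert 19 -> lo=[19] (size 1, max 19) hi=[25] (size 1, min 25) -> median=22
Step 3: insert 47 -> lo=[19, 25] (size 2, max 25) hi=[47] (size 1, min 47) -> median=25
Step 4: insert 12 -> lo=[12, 19] (size 2, max 19) hi=[25, 47] (size 2, min 25) -> median=22
Step 5: insert 25 -> lo=[12, 19, 25] (size 3, max 25) hi=[25, 47] (size 2, min 25) -> median=25
Step 6: insert 23 -> lo=[12, 19, 23] (size 3, max 23) hi=[25, 25, 47] (size 3, min 25) -> median=24
Step 7: insert 49 -> lo=[12, 19, 23, 25] (size 4, max 25) hi=[25, 47, 49] (size 3, min 25) -> median=25
Step 8: insert 7 -> lo=[7, 12, 19, 23] (size 4, max 23) hi=[25, 25, 47, 49] (size 4, min 25) -> median=24
Step 9: insert 40 -> lo=[7, 12, 19, 23, 25] (size 5, max 25) hi=[25, 40, 47, 49] (size 4, min 25) -> median=25
Step 10: insert 27 -> lo=[7, 12, 19, 23, 25] (size 5, max 25) hi=[25, 27, 40, 47, 49] (size 5, min 25) -> median=25
Step 11: insert 8 -> lo=[7, 8, 12, 19, 23, 25] (size 6, max 25) hi=[25, 27, 40, 47, 49] (size 5, min 25) -> median=25
Step 12: insert 35 -> lo=[7, 8, 12, 19, 23, 25] (size 6, max 25) hi=[25, 27, 35, 40, 47, 49] (size 6, min 25) -> median=25
Step 13: insert 40 -> lo=[7, 8, 12, 19, 23, 25, 25] (size 7, max 25) hi=[27, 35, 40, 40, 47, 49] (size 6, min 27) -> median=25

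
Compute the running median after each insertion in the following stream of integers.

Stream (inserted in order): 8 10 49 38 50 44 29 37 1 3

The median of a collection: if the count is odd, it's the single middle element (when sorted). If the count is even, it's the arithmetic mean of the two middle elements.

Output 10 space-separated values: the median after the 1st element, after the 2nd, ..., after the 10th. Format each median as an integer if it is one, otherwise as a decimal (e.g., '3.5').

Step 1: insert 8 -> lo=[8] (size 1, max 8) hi=[] (size 0) -> median=8
Step 2: insert 10 -> lo=[8] (size 1, max 8) hi=[10] (size 1, min 10) -> median=9
Step 3: insert 49 -> lo=[8, 10] (size 2, max 10) hi=[49] (size 1, min 49) -> median=10
Step 4: insert 38 -> lo=[8, 10] (size 2, max 10) hi=[38, 49] (size 2, min 38) -> median=24
Step 5: insert 50 -> lo=[8, 10, 38] (size 3, max 38) hi=[49, 50] (size 2, min 49) -> median=38
Step 6: insert 44 -> lo=[8, 10, 38] (size 3, max 38) hi=[44, 49, 50] (size 3, min 44) -> median=41
Step 7: insert 29 -> lo=[8, 10, 29, 38] (size 4, max 38) hi=[44, 49, 50] (size 3, min 44) -> median=38
Step 8: insert 37 -> lo=[8, 10, 29, 37] (size 4, max 37) hi=[38, 44, 49, 50] (size 4, min 38) -> median=37.5
Step 9: insert 1 -> lo=[1, 8, 10, 29, 37] (size 5, max 37) hi=[38, 44, 49, 50] (size 4, min 38) -> median=37
Step 10: insert 3 -> lo=[1, 3, 8, 10, 29] (size 5, max 29) hi=[37, 38, 44, 49, 50] (size 5, min 37) -> median=33

Answer: 8 9 10 24 38 41 38 37.5 37 33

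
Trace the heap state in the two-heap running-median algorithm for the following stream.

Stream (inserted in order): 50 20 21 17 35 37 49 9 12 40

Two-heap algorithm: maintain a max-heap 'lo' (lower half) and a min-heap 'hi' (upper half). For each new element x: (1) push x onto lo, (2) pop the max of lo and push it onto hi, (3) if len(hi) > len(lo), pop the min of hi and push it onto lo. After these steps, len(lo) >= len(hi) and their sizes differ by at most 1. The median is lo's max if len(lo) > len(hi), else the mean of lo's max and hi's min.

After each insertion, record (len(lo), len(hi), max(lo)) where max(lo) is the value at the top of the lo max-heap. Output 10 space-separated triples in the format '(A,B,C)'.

Answer: (1,0,50) (1,1,20) (2,1,21) (2,2,20) (3,2,21) (3,3,21) (4,3,35) (4,4,21) (5,4,21) (5,5,21)

Derivation:
Step 1: insert 50 -> lo=[50] hi=[] -> (len(lo)=1, len(hi)=0, max(lo)=50)
Step 2: insert 20 -> lo=[20] hi=[50] -> (len(lo)=1, len(hi)=1, max(lo)=20)
Step 3: insert 21 -> lo=[20, 21] hi=[50] -> (len(lo)=2, len(hi)=1, max(lo)=21)
Step 4: insert 17 -> lo=[17, 20] hi=[21, 50] -> (len(lo)=2, len(hi)=2, max(lo)=20)
Step 5: insert 35 -> lo=[17, 20, 21] hi=[35, 50] -> (len(lo)=3, len(hi)=2, max(lo)=21)
Step 6: insert 37 -> lo=[17, 20, 21] hi=[35, 37, 50] -> (len(lo)=3, len(hi)=3, max(lo)=21)
Step 7: insert 49 -> lo=[17, 20, 21, 35] hi=[37, 49, 50] -> (len(lo)=4, len(hi)=3, max(lo)=35)
Step 8: insert 9 -> lo=[9, 17, 20, 21] hi=[35, 37, 49, 50] -> (len(lo)=4, len(hi)=4, max(lo)=21)
Step 9: insert 12 -> lo=[9, 12, 17, 20, 21] hi=[35, 37, 49, 50] -> (len(lo)=5, len(hi)=4, max(lo)=21)
Step 10: insert 40 -> lo=[9, 12, 17, 20, 21] hi=[35, 37, 40, 49, 50] -> (len(lo)=5, len(hi)=5, max(lo)=21)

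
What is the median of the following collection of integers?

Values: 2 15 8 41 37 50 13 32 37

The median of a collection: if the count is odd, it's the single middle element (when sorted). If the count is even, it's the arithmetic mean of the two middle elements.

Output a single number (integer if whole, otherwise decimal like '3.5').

Step 1: insert 2 -> lo=[2] (size 1, max 2) hi=[] (size 0) -> median=2
Step 2: insert 15 -> lo=[2] (size 1, max 2) hi=[15] (size 1, min 15) -> median=8.5
Step 3: insert 8 -> lo=[2, 8] (size 2, max 8) hi=[15] (size 1, min 15) -> median=8
Step 4: insert 41 -> lo=[2, 8] (size 2, max 8) hi=[15, 41] (size 2, min 15) -> median=11.5
Step 5: insert 37 -> lo=[2, 8, 15] (size 3, max 15) hi=[37, 41] (size 2, min 37) -> median=15
Step 6: insert 50 -> lo=[2, 8, 15] (size 3, max 15) hi=[37, 41, 50] (size 3, min 37) -> median=26
Step 7: insert 13 -> lo=[2, 8, 13, 15] (size 4, max 15) hi=[37, 41, 50] (size 3, min 37) -> median=15
Step 8: insert 32 -> lo=[2, 8, 13, 15] (size 4, max 15) hi=[32, 37, 41, 50] (size 4, min 32) -> median=23.5
Step 9: insert 37 -> lo=[2, 8, 13, 15, 32] (size 5, max 32) hi=[37, 37, 41, 50] (size 4, min 37) -> median=32

Answer: 32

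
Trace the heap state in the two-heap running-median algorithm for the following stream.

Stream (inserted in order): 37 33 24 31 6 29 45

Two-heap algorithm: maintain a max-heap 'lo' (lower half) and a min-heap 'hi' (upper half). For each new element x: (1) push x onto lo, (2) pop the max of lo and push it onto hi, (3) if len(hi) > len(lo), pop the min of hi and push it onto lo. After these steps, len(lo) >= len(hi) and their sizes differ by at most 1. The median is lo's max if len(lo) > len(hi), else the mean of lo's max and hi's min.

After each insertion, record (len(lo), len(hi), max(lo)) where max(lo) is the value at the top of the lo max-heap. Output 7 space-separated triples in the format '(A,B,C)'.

Answer: (1,0,37) (1,1,33) (2,1,33) (2,2,31) (3,2,31) (3,3,29) (4,3,31)

Derivation:
Step 1: insert 37 -> lo=[37] hi=[] -> (len(lo)=1, len(hi)=0, max(lo)=37)
Step 2: insert 33 -> lo=[33] hi=[37] -> (len(lo)=1, len(hi)=1, max(lo)=33)
Step 3: insert 24 -> lo=[24, 33] hi=[37] -> (len(lo)=2, len(hi)=1, max(lo)=33)
Step 4: insert 31 -> lo=[24, 31] hi=[33, 37] -> (len(lo)=2, len(hi)=2, max(lo)=31)
Step 5: insert 6 -> lo=[6, 24, 31] hi=[33, 37] -> (len(lo)=3, len(hi)=2, max(lo)=31)
Step 6: insert 29 -> lo=[6, 24, 29] hi=[31, 33, 37] -> (len(lo)=3, len(hi)=3, max(lo)=29)
Step 7: insert 45 -> lo=[6, 24, 29, 31] hi=[33, 37, 45] -> (len(lo)=4, len(hi)=3, max(lo)=31)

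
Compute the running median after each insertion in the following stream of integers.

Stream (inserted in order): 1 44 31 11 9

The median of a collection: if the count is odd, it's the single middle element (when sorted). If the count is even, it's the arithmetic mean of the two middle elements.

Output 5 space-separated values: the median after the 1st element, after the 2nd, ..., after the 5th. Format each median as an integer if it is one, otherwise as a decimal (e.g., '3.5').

Answer: 1 22.5 31 21 11

Derivation:
Step 1: insert 1 -> lo=[1] (size 1, max 1) hi=[] (size 0) -> median=1
Step 2: insert 44 -> lo=[1] (size 1, max 1) hi=[44] (size 1, min 44) -> median=22.5
Step 3: insert 31 -> lo=[1, 31] (size 2, max 31) hi=[44] (size 1, min 44) -> median=31
Step 4: insert 11 -> lo=[1, 11] (size 2, max 11) hi=[31, 44] (size 2, min 31) -> median=21
Step 5: insert 9 -> lo=[1, 9, 11] (size 3, max 11) hi=[31, 44] (size 2, min 31) -> median=11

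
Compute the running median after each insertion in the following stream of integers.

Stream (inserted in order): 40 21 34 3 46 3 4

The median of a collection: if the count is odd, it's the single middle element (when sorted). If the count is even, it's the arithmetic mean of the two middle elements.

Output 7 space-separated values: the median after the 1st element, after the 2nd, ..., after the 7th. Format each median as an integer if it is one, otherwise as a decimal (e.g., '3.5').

Step 1: insert 40 -> lo=[40] (size 1, max 40) hi=[] (size 0) -> median=40
Step 2: insert 21 -> lo=[21] (size 1, max 21) hi=[40] (size 1, min 40) -> median=30.5
Step 3: insert 34 -> lo=[21, 34] (size 2, max 34) hi=[40] (size 1, min 40) -> median=34
Step 4: insert 3 -> lo=[3, 21] (size 2, max 21) hi=[34, 40] (size 2, min 34) -> median=27.5
Step 5: insert 46 -> lo=[3, 21, 34] (size 3, max 34) hi=[40, 46] (size 2, min 40) -> median=34
Step 6: insert 3 -> lo=[3, 3, 21] (size 3, max 21) hi=[34, 40, 46] (size 3, min 34) -> median=27.5
Step 7: insert 4 -> lo=[3, 3, 4, 21] (size 4, max 21) hi=[34, 40, 46] (size 3, min 34) -> median=21

Answer: 40 30.5 34 27.5 34 27.5 21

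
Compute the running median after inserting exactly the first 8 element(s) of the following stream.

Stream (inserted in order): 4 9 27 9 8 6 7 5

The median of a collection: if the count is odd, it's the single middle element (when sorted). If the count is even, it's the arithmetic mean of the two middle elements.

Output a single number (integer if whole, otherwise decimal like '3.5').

Answer: 7.5

Derivation:
Step 1: insert 4 -> lo=[4] (size 1, max 4) hi=[] (size 0) -> median=4
Step 2: insert 9 -> lo=[4] (size 1, max 4) hi=[9] (size 1, min 9) -> median=6.5
Step 3: insert 27 -> lo=[4, 9] (size 2, max 9) hi=[27] (size 1, min 27) -> median=9
Step 4: insert 9 -> lo=[4, 9] (size 2, max 9) hi=[9, 27] (size 2, min 9) -> median=9
Step 5: insert 8 -> lo=[4, 8, 9] (size 3, max 9) hi=[9, 27] (size 2, min 9) -> median=9
Step 6: insert 6 -> lo=[4, 6, 8] (size 3, max 8) hi=[9, 9, 27] (size 3, min 9) -> median=8.5
Step 7: insert 7 -> lo=[4, 6, 7, 8] (size 4, max 8) hi=[9, 9, 27] (size 3, min 9) -> median=8
Step 8: insert 5 -> lo=[4, 5, 6, 7] (size 4, max 7) hi=[8, 9, 9, 27] (size 4, min 8) -> median=7.5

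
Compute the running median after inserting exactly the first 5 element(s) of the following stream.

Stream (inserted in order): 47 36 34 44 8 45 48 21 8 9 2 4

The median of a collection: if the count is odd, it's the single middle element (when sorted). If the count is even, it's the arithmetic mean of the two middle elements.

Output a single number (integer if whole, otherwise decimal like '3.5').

Step 1: insert 47 -> lo=[47] (size 1, max 47) hi=[] (size 0) -> median=47
Step 2: insert 36 -> lo=[36] (size 1, max 36) hi=[47] (size 1, min 47) -> median=41.5
Step 3: insert 34 -> lo=[34, 36] (size 2, max 36) hi=[47] (size 1, min 47) -> median=36
Step 4: insert 44 -> lo=[34, 36] (size 2, max 36) hi=[44, 47] (size 2, min 44) -> median=40
Step 5: insert 8 -> lo=[8, 34, 36] (size 3, max 36) hi=[44, 47] (size 2, min 44) -> median=36

Answer: 36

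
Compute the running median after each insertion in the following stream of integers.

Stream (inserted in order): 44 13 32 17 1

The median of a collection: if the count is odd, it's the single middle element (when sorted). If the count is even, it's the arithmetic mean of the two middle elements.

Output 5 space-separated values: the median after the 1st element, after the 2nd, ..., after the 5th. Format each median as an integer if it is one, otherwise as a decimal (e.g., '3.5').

Answer: 44 28.5 32 24.5 17

Derivation:
Step 1: insert 44 -> lo=[44] (size 1, max 44) hi=[] (size 0) -> median=44
Step 2: insert 13 -> lo=[13] (size 1, max 13) hi=[44] (size 1, min 44) -> median=28.5
Step 3: insert 32 -> lo=[13, 32] (size 2, max 32) hi=[44] (size 1, min 44) -> median=32
Step 4: insert 17 -> lo=[13, 17] (size 2, max 17) hi=[32, 44] (size 2, min 32) -> median=24.5
Step 5: insert 1 -> lo=[1, 13, 17] (size 3, max 17) hi=[32, 44] (size 2, min 32) -> median=17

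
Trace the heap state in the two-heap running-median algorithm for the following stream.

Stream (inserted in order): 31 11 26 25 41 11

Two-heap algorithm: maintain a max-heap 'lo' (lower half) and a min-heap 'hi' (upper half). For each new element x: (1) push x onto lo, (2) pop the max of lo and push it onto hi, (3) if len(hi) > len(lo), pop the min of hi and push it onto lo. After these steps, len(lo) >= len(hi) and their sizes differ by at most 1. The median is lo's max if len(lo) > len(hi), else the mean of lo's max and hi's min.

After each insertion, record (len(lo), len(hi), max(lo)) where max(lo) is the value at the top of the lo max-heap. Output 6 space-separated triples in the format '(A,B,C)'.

Step 1: insert 31 -> lo=[31] hi=[] -> (len(lo)=1, len(hi)=0, max(lo)=31)
Step 2: insert 11 -> lo=[11] hi=[31] -> (len(lo)=1, len(hi)=1, max(lo)=11)
Step 3: insert 26 -> lo=[11, 26] hi=[31] -> (len(lo)=2, len(hi)=1, max(lo)=26)
Step 4: insert 25 -> lo=[11, 25] hi=[26, 31] -> (len(lo)=2, len(hi)=2, max(lo)=25)
Step 5: insert 41 -> lo=[11, 25, 26] hi=[31, 41] -> (len(lo)=3, len(hi)=2, max(lo)=26)
Step 6: insert 11 -> lo=[11, 11, 25] hi=[26, 31, 41] -> (len(lo)=3, len(hi)=3, max(lo)=25)

Answer: (1,0,31) (1,1,11) (2,1,26) (2,2,25) (3,2,26) (3,3,25)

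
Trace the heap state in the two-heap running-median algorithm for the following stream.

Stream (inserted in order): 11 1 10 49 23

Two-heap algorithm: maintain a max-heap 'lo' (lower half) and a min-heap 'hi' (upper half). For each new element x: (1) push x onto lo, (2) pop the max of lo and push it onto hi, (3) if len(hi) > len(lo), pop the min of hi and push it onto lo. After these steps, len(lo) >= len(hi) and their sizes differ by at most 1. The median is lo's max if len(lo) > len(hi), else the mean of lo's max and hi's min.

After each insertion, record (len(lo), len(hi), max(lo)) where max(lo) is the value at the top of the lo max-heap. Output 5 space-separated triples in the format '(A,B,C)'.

Answer: (1,0,11) (1,1,1) (2,1,10) (2,2,10) (3,2,11)

Derivation:
Step 1: insert 11 -> lo=[11] hi=[] -> (len(lo)=1, len(hi)=0, max(lo)=11)
Step 2: insert 1 -> lo=[1] hi=[11] -> (len(lo)=1, len(hi)=1, max(lo)=1)
Step 3: insert 10 -> lo=[1, 10] hi=[11] -> (len(lo)=2, len(hi)=1, max(lo)=10)
Step 4: insert 49 -> lo=[1, 10] hi=[11, 49] -> (len(lo)=2, len(hi)=2, max(lo)=10)
Step 5: insert 23 -> lo=[1, 10, 11] hi=[23, 49] -> (len(lo)=3, len(hi)=2, max(lo)=11)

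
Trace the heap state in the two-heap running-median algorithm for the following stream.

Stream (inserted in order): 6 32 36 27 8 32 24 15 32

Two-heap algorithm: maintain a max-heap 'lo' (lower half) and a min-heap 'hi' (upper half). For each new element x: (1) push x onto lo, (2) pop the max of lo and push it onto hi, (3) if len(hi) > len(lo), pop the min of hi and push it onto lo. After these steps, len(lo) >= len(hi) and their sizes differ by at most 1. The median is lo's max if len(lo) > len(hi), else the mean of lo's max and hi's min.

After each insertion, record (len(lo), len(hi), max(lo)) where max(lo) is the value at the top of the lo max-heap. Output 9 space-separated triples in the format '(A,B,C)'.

Answer: (1,0,6) (1,1,6) (2,1,32) (2,2,27) (3,2,27) (3,3,27) (4,3,27) (4,4,24) (5,4,27)

Derivation:
Step 1: insert 6 -> lo=[6] hi=[] -> (len(lo)=1, len(hi)=0, max(lo)=6)
Step 2: insert 32 -> lo=[6] hi=[32] -> (len(lo)=1, len(hi)=1, max(lo)=6)
Step 3: insert 36 -> lo=[6, 32] hi=[36] -> (len(lo)=2, len(hi)=1, max(lo)=32)
Step 4: insert 27 -> lo=[6, 27] hi=[32, 36] -> (len(lo)=2, len(hi)=2, max(lo)=27)
Step 5: insert 8 -> lo=[6, 8, 27] hi=[32, 36] -> (len(lo)=3, len(hi)=2, max(lo)=27)
Step 6: insert 32 -> lo=[6, 8, 27] hi=[32, 32, 36] -> (len(lo)=3, len(hi)=3, max(lo)=27)
Step 7: insert 24 -> lo=[6, 8, 24, 27] hi=[32, 32, 36] -> (len(lo)=4, len(hi)=3, max(lo)=27)
Step 8: insert 15 -> lo=[6, 8, 15, 24] hi=[27, 32, 32, 36] -> (len(lo)=4, len(hi)=4, max(lo)=24)
Step 9: insert 32 -> lo=[6, 8, 15, 24, 27] hi=[32, 32, 32, 36] -> (len(lo)=5, len(hi)=4, max(lo)=27)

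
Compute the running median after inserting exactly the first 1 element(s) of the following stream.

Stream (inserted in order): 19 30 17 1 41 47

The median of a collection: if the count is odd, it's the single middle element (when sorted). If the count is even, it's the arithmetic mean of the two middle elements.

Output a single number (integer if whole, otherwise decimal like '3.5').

Step 1: insert 19 -> lo=[19] (size 1, max 19) hi=[] (size 0) -> median=19

Answer: 19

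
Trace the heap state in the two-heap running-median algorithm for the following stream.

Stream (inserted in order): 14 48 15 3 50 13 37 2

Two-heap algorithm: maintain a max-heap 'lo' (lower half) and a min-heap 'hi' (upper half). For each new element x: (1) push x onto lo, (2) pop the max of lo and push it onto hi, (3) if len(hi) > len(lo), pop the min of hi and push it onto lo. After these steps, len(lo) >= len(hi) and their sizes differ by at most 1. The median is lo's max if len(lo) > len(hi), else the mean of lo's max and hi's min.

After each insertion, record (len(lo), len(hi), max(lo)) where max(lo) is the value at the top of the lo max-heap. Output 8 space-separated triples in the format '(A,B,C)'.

Answer: (1,0,14) (1,1,14) (2,1,15) (2,2,14) (3,2,15) (3,3,14) (4,3,15) (4,4,14)

Derivation:
Step 1: insert 14 -> lo=[14] hi=[] -> (len(lo)=1, len(hi)=0, max(lo)=14)
Step 2: insert 48 -> lo=[14] hi=[48] -> (len(lo)=1, len(hi)=1, max(lo)=14)
Step 3: insert 15 -> lo=[14, 15] hi=[48] -> (len(lo)=2, len(hi)=1, max(lo)=15)
Step 4: insert 3 -> lo=[3, 14] hi=[15, 48] -> (len(lo)=2, len(hi)=2, max(lo)=14)
Step 5: insert 50 -> lo=[3, 14, 15] hi=[48, 50] -> (len(lo)=3, len(hi)=2, max(lo)=15)
Step 6: insert 13 -> lo=[3, 13, 14] hi=[15, 48, 50] -> (len(lo)=3, len(hi)=3, max(lo)=14)
Step 7: insert 37 -> lo=[3, 13, 14, 15] hi=[37, 48, 50] -> (len(lo)=4, len(hi)=3, max(lo)=15)
Step 8: insert 2 -> lo=[2, 3, 13, 14] hi=[15, 37, 48, 50] -> (len(lo)=4, len(hi)=4, max(lo)=14)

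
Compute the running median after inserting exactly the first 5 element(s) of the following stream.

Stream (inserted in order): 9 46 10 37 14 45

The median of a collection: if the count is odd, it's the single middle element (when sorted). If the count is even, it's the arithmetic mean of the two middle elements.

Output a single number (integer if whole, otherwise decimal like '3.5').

Step 1: insert 9 -> lo=[9] (size 1, max 9) hi=[] (size 0) -> median=9
Step 2: insert 46 -> lo=[9] (size 1, max 9) hi=[46] (size 1, min 46) -> median=27.5
Step 3: insert 10 -> lo=[9, 10] (size 2, max 10) hi=[46] (size 1, min 46) -> median=10
Step 4: insert 37 -> lo=[9, 10] (size 2, max 10) hi=[37, 46] (size 2, min 37) -> median=23.5
Step 5: insert 14 -> lo=[9, 10, 14] (size 3, max 14) hi=[37, 46] (size 2, min 37) -> median=14

Answer: 14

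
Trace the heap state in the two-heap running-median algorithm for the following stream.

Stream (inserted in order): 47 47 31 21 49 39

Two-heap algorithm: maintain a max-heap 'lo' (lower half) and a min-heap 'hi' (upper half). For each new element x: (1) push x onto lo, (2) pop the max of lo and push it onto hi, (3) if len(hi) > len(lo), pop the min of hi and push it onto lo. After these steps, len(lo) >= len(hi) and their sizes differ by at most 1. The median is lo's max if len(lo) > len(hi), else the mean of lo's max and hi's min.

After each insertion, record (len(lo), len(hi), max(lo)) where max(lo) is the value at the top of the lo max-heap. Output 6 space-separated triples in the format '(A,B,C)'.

Step 1: insert 47 -> lo=[47] hi=[] -> (len(lo)=1, len(hi)=0, max(lo)=47)
Step 2: insert 47 -> lo=[47] hi=[47] -> (len(lo)=1, len(hi)=1, max(lo)=47)
Step 3: insert 31 -> lo=[31, 47] hi=[47] -> (len(lo)=2, len(hi)=1, max(lo)=47)
Step 4: insert 21 -> lo=[21, 31] hi=[47, 47] -> (len(lo)=2, len(hi)=2, max(lo)=31)
Step 5: insert 49 -> lo=[21, 31, 47] hi=[47, 49] -> (len(lo)=3, len(hi)=2, max(lo)=47)
Step 6: insert 39 -> lo=[21, 31, 39] hi=[47, 47, 49] -> (len(lo)=3, len(hi)=3, max(lo)=39)

Answer: (1,0,47) (1,1,47) (2,1,47) (2,2,31) (3,2,47) (3,3,39)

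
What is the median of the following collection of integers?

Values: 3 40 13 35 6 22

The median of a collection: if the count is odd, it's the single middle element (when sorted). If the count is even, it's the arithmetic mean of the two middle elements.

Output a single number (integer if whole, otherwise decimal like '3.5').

Step 1: insert 3 -> lo=[3] (size 1, max 3) hi=[] (size 0) -> median=3
Step 2: insert 40 -> lo=[3] (size 1, max 3) hi=[40] (size 1, min 40) -> median=21.5
Step 3: insert 13 -> lo=[3, 13] (size 2, max 13) hi=[40] (size 1, min 40) -> median=13
Step 4: insert 35 -> lo=[3, 13] (size 2, max 13) hi=[35, 40] (size 2, min 35) -> median=24
Step 5: insert 6 -> lo=[3, 6, 13] (size 3, max 13) hi=[35, 40] (size 2, min 35) -> median=13
Step 6: insert 22 -> lo=[3, 6, 13] (size 3, max 13) hi=[22, 35, 40] (size 3, min 22) -> median=17.5

Answer: 17.5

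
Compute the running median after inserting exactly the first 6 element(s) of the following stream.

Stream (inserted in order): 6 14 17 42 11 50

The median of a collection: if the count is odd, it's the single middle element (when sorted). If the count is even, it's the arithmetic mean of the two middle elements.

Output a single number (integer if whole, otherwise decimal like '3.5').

Answer: 15.5

Derivation:
Step 1: insert 6 -> lo=[6] (size 1, max 6) hi=[] (size 0) -> median=6
Step 2: insert 14 -> lo=[6] (size 1, max 6) hi=[14] (size 1, min 14) -> median=10
Step 3: insert 17 -> lo=[6, 14] (size 2, max 14) hi=[17] (size 1, min 17) -> median=14
Step 4: insert 42 -> lo=[6, 14] (size 2, max 14) hi=[17, 42] (size 2, min 17) -> median=15.5
Step 5: insert 11 -> lo=[6, 11, 14] (size 3, max 14) hi=[17, 42] (size 2, min 17) -> median=14
Step 6: insert 50 -> lo=[6, 11, 14] (size 3, max 14) hi=[17, 42, 50] (size 3, min 17) -> median=15.5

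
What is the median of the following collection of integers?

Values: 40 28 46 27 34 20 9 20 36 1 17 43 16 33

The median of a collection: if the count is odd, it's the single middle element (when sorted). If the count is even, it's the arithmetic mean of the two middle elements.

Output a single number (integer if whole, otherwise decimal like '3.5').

Step 1: insert 40 -> lo=[40] (size 1, max 40) hi=[] (size 0) -> median=40
Step 2: insert 28 -> lo=[28] (size 1, max 28) hi=[40] (size 1, min 40) -> median=34
Step 3: insert 46 -> lo=[28, 40] (size 2, max 40) hi=[46] (size 1, min 46) -> median=40
Step 4: insert 27 -> lo=[27, 28] (size 2, max 28) hi=[40, 46] (size 2, min 40) -> median=34
Step 5: insert 34 -> lo=[27, 28, 34] (size 3, max 34) hi=[40, 46] (size 2, min 40) -> median=34
Step 6: insert 20 -> lo=[20, 27, 28] (size 3, max 28) hi=[34, 40, 46] (size 3, min 34) -> median=31
Step 7: insert 9 -> lo=[9, 20, 27, 28] (size 4, max 28) hi=[34, 40, 46] (size 3, min 34) -> median=28
Step 8: insert 20 -> lo=[9, 20, 20, 27] (size 4, max 27) hi=[28, 34, 40, 46] (size 4, min 28) -> median=27.5
Step 9: insert 36 -> lo=[9, 20, 20, 27, 28] (size 5, max 28) hi=[34, 36, 40, 46] (size 4, min 34) -> median=28
Step 10: insert 1 -> lo=[1, 9, 20, 20, 27] (size 5, max 27) hi=[28, 34, 36, 40, 46] (size 5, min 28) -> median=27.5
Step 11: insert 17 -> lo=[1, 9, 17, 20, 20, 27] (size 6, max 27) hi=[28, 34, 36, 40, 46] (size 5, min 28) -> median=27
Step 12: insert 43 -> lo=[1, 9, 17, 20, 20, 27] (size 6, max 27) hi=[28, 34, 36, 40, 43, 46] (size 6, min 28) -> median=27.5
Step 13: insert 16 -> lo=[1, 9, 16, 17, 20, 20, 27] (size 7, max 27) hi=[28, 34, 36, 40, 43, 46] (size 6, min 28) -> median=27
Step 14: insert 33 -> lo=[1, 9, 16, 17, 20, 20, 27] (size 7, max 27) hi=[28, 33, 34, 36, 40, 43, 46] (size 7, min 28) -> median=27.5

Answer: 27.5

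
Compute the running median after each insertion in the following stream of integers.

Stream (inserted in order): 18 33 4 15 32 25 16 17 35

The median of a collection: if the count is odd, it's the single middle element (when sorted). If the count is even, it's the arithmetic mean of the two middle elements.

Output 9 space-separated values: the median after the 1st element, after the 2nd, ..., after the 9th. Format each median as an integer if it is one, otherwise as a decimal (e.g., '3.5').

Step 1: insert 18 -> lo=[18] (size 1, max 18) hi=[] (size 0) -> median=18
Step 2: insert 33 -> lo=[18] (size 1, max 18) hi=[33] (size 1, min 33) -> median=25.5
Step 3: insert 4 -> lo=[4, 18] (size 2, max 18) hi=[33] (size 1, min 33) -> median=18
Step 4: insert 15 -> lo=[4, 15] (size 2, max 15) hi=[18, 33] (size 2, min 18) -> median=16.5
Step 5: insert 32 -> lo=[4, 15, 18] (size 3, max 18) hi=[32, 33] (size 2, min 32) -> median=18
Step 6: insert 25 -> lo=[4, 15, 18] (size 3, max 18) hi=[25, 32, 33] (size 3, min 25) -> median=21.5
Step 7: insert 16 -> lo=[4, 15, 16, 18] (size 4, max 18) hi=[25, 32, 33] (size 3, min 25) -> median=18
Step 8: insert 17 -> lo=[4, 15, 16, 17] (size 4, max 17) hi=[18, 25, 32, 33] (size 4, min 18) -> median=17.5
Step 9: insert 35 -> lo=[4, 15, 16, 17, 18] (size 5, max 18) hi=[25, 32, 33, 35] (size 4, min 25) -> median=18

Answer: 18 25.5 18 16.5 18 21.5 18 17.5 18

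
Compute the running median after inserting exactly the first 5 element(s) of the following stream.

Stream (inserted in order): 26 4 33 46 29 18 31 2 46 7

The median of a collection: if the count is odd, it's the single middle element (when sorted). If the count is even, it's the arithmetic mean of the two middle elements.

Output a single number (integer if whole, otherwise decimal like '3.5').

Step 1: insert 26 -> lo=[26] (size 1, max 26) hi=[] (size 0) -> median=26
Step 2: insert 4 -> lo=[4] (size 1, max 4) hi=[26] (size 1, min 26) -> median=15
Step 3: insert 33 -> lo=[4, 26] (size 2, max 26) hi=[33] (size 1, min 33) -> median=26
Step 4: insert 46 -> lo=[4, 26] (size 2, max 26) hi=[33, 46] (size 2, min 33) -> median=29.5
Step 5: insert 29 -> lo=[4, 26, 29] (size 3, max 29) hi=[33, 46] (size 2, min 33) -> median=29

Answer: 29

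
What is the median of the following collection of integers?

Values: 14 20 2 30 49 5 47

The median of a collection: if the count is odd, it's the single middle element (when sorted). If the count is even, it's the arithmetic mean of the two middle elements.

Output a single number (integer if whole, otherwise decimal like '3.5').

Step 1: insert 14 -> lo=[14] (size 1, max 14) hi=[] (size 0) -> median=14
Step 2: insert 20 -> lo=[14] (size 1, max 14) hi=[20] (size 1, min 20) -> median=17
Step 3: insert 2 -> lo=[2, 14] (size 2, max 14) hi=[20] (size 1, min 20) -> median=14
Step 4: insert 30 -> lo=[2, 14] (size 2, max 14) hi=[20, 30] (size 2, min 20) -> median=17
Step 5: insert 49 -> lo=[2, 14, 20] (size 3, max 20) hi=[30, 49] (size 2, min 30) -> median=20
Step 6: insert 5 -> lo=[2, 5, 14] (size 3, max 14) hi=[20, 30, 49] (size 3, min 20) -> median=17
Step 7: insert 47 -> lo=[2, 5, 14, 20] (size 4, max 20) hi=[30, 47, 49] (size 3, min 30) -> median=20

Answer: 20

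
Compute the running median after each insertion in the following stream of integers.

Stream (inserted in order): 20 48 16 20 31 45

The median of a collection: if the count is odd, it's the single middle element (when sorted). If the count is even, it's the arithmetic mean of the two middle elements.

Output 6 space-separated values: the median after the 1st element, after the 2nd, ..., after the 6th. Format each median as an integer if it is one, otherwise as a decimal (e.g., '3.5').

Answer: 20 34 20 20 20 25.5

Derivation:
Step 1: insert 20 -> lo=[20] (size 1, max 20) hi=[] (size 0) -> median=20
Step 2: insert 48 -> lo=[20] (size 1, max 20) hi=[48] (size 1, min 48) -> median=34
Step 3: insert 16 -> lo=[16, 20] (size 2, max 20) hi=[48] (size 1, min 48) -> median=20
Step 4: insert 20 -> lo=[16, 20] (size 2, max 20) hi=[20, 48] (size 2, min 20) -> median=20
Step 5: insert 31 -> lo=[16, 20, 20] (size 3, max 20) hi=[31, 48] (size 2, min 31) -> median=20
Step 6: insert 45 -> lo=[16, 20, 20] (size 3, max 20) hi=[31, 45, 48] (size 3, min 31) -> median=25.5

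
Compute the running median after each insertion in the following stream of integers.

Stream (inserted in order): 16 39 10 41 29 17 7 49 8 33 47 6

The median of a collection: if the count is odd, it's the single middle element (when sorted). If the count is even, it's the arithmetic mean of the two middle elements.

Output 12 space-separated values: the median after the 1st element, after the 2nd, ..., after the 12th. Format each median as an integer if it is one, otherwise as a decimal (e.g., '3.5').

Answer: 16 27.5 16 27.5 29 23 17 23 17 23 29 23

Derivation:
Step 1: insert 16 -> lo=[16] (size 1, max 16) hi=[] (size 0) -> median=16
Step 2: insert 39 -> lo=[16] (size 1, max 16) hi=[39] (size 1, min 39) -> median=27.5
Step 3: insert 10 -> lo=[10, 16] (size 2, max 16) hi=[39] (size 1, min 39) -> median=16
Step 4: insert 41 -> lo=[10, 16] (size 2, max 16) hi=[39, 41] (size 2, min 39) -> median=27.5
Step 5: insert 29 -> lo=[10, 16, 29] (size 3, max 29) hi=[39, 41] (size 2, min 39) -> median=29
Step 6: insert 17 -> lo=[10, 16, 17] (size 3, max 17) hi=[29, 39, 41] (size 3, min 29) -> median=23
Step 7: insert 7 -> lo=[7, 10, 16, 17] (size 4, max 17) hi=[29, 39, 41] (size 3, min 29) -> median=17
Step 8: insert 49 -> lo=[7, 10, 16, 17] (size 4, max 17) hi=[29, 39, 41, 49] (size 4, min 29) -> median=23
Step 9: insert 8 -> lo=[7, 8, 10, 16, 17] (size 5, max 17) hi=[29, 39, 41, 49] (size 4, min 29) -> median=17
Step 10: insert 33 -> lo=[7, 8, 10, 16, 17] (size 5, max 17) hi=[29, 33, 39, 41, 49] (size 5, min 29) -> median=23
Step 11: insert 47 -> lo=[7, 8, 10, 16, 17, 29] (size 6, max 29) hi=[33, 39, 41, 47, 49] (size 5, min 33) -> median=29
Step 12: insert 6 -> lo=[6, 7, 8, 10, 16, 17] (size 6, max 17) hi=[29, 33, 39, 41, 47, 49] (size 6, min 29) -> median=23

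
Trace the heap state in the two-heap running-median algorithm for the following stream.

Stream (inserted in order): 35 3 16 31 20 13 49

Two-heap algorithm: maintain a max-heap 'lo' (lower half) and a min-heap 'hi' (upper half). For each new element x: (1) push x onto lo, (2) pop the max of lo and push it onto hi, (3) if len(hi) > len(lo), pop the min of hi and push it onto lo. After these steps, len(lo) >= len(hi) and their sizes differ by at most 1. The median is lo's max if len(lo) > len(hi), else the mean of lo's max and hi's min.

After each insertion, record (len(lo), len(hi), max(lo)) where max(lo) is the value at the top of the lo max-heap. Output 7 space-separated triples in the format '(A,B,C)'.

Answer: (1,0,35) (1,1,3) (2,1,16) (2,2,16) (3,2,20) (3,3,16) (4,3,20)

Derivation:
Step 1: insert 35 -> lo=[35] hi=[] -> (len(lo)=1, len(hi)=0, max(lo)=35)
Step 2: insert 3 -> lo=[3] hi=[35] -> (len(lo)=1, len(hi)=1, max(lo)=3)
Step 3: insert 16 -> lo=[3, 16] hi=[35] -> (len(lo)=2, len(hi)=1, max(lo)=16)
Step 4: insert 31 -> lo=[3, 16] hi=[31, 35] -> (len(lo)=2, len(hi)=2, max(lo)=16)
Step 5: insert 20 -> lo=[3, 16, 20] hi=[31, 35] -> (len(lo)=3, len(hi)=2, max(lo)=20)
Step 6: insert 13 -> lo=[3, 13, 16] hi=[20, 31, 35] -> (len(lo)=3, len(hi)=3, max(lo)=16)
Step 7: insert 49 -> lo=[3, 13, 16, 20] hi=[31, 35, 49] -> (len(lo)=4, len(hi)=3, max(lo)=20)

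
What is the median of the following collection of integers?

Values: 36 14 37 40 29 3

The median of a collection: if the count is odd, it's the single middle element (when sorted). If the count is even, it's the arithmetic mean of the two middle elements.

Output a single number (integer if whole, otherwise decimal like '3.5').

Answer: 32.5

Derivation:
Step 1: insert 36 -> lo=[36] (size 1, max 36) hi=[] (size 0) -> median=36
Step 2: insert 14 -> lo=[14] (size 1, max 14) hi=[36] (size 1, min 36) -> median=25
Step 3: insert 37 -> lo=[14, 36] (size 2, max 36) hi=[37] (size 1, min 37) -> median=36
Step 4: insert 40 -> lo=[14, 36] (size 2, max 36) hi=[37, 40] (size 2, min 37) -> median=36.5
Step 5: insert 29 -> lo=[14, 29, 36] (size 3, max 36) hi=[37, 40] (size 2, min 37) -> median=36
Step 6: insert 3 -> lo=[3, 14, 29] (size 3, max 29) hi=[36, 37, 40] (size 3, min 36) -> median=32.5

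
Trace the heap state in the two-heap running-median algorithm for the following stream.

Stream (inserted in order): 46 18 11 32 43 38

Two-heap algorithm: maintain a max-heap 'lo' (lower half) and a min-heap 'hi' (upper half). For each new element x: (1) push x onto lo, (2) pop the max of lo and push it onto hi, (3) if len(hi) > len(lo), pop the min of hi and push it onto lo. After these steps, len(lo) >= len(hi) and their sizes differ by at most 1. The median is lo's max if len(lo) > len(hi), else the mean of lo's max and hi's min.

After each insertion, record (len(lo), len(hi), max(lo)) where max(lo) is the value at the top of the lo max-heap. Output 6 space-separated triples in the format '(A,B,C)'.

Answer: (1,0,46) (1,1,18) (2,1,18) (2,2,18) (3,2,32) (3,3,32)

Derivation:
Step 1: insert 46 -> lo=[46] hi=[] -> (len(lo)=1, len(hi)=0, max(lo)=46)
Step 2: insert 18 -> lo=[18] hi=[46] -> (len(lo)=1, len(hi)=1, max(lo)=18)
Step 3: insert 11 -> lo=[11, 18] hi=[46] -> (len(lo)=2, len(hi)=1, max(lo)=18)
Step 4: insert 32 -> lo=[11, 18] hi=[32, 46] -> (len(lo)=2, len(hi)=2, max(lo)=18)
Step 5: insert 43 -> lo=[11, 18, 32] hi=[43, 46] -> (len(lo)=3, len(hi)=2, max(lo)=32)
Step 6: insert 38 -> lo=[11, 18, 32] hi=[38, 43, 46] -> (len(lo)=3, len(hi)=3, max(lo)=32)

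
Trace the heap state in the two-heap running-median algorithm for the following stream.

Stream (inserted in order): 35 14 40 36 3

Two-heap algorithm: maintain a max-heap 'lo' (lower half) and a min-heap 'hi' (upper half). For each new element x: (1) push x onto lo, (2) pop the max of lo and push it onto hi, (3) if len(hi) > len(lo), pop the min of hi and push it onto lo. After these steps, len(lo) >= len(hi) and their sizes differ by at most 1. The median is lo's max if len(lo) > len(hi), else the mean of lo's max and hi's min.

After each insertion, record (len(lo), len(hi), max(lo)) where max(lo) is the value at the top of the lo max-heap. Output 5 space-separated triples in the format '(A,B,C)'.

Answer: (1,0,35) (1,1,14) (2,1,35) (2,2,35) (3,2,35)

Derivation:
Step 1: insert 35 -> lo=[35] hi=[] -> (len(lo)=1, len(hi)=0, max(lo)=35)
Step 2: insert 14 -> lo=[14] hi=[35] -> (len(lo)=1, len(hi)=1, max(lo)=14)
Step 3: insert 40 -> lo=[14, 35] hi=[40] -> (len(lo)=2, len(hi)=1, max(lo)=35)
Step 4: insert 36 -> lo=[14, 35] hi=[36, 40] -> (len(lo)=2, len(hi)=2, max(lo)=35)
Step 5: insert 3 -> lo=[3, 14, 35] hi=[36, 40] -> (len(lo)=3, len(hi)=2, max(lo)=35)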